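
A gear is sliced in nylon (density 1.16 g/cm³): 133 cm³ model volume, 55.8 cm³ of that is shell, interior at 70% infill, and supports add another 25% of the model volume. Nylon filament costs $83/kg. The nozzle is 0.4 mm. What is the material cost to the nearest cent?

$13.78

Infill region = 133 − 55.8 = 77.2 cm³.
Infill volume = 0.70 × 77.2 = 54.04 cm³.
Support = 0.25 × 133 = 33.25 cm³.
Total extruded: 55.8 + 54.04 + 33.25 → 143.09 cm³.
Mass: 143.09 × 1.16 → 165.9844 g.
At $83/kg: 165.9844/1000 × 83 = $13.78.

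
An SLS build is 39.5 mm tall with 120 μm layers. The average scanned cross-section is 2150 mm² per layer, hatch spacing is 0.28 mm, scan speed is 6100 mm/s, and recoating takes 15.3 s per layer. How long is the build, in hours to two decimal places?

1.52 hours

Layers = ⌈39.5/0.12⌉ = 330.
Scan path per layer = 2150 / 0.28 = 7678.6 mm.
Laser time per layer: 7678.6 / 6100 → 1.2588 s.
Time per layer = 1.2588 + 15.3 = 16.5588 s.
330 layers × 16.5588 s/layer = 5464.404 s, i.e. 1.52 hours.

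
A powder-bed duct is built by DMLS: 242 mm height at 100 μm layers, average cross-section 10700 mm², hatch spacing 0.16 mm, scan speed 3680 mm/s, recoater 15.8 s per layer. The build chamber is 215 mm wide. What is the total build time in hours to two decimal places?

Layers = ⌈242/0.1⌉ = 2420.
Scan path per layer: 10700 / 0.16 → 66875 mm.
Laser time per layer = 66875 / 3680 = 18.1726 s.
Per-layer time = 18.1726 + 15.8 = 33.9726 s.
Total: 2420 × 33.9726 s = 82213.692 s → 22.84 hours.

22.84 hours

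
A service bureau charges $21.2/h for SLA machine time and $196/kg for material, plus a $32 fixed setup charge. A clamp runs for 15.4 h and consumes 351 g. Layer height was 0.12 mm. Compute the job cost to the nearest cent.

Time charge = 21.2 × 15.4 = $326.48.
Material charge = 196 × 351/1000, so $68.796.
Adding setup: 326.48 + 68.796 + 32 → 427.276 ≈ $427.28.

$427.28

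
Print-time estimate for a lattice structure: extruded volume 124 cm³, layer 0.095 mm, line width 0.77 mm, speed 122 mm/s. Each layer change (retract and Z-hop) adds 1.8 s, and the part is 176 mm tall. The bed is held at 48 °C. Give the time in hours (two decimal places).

Bead cross-section = 0.095 × 0.77 = 0.07315 mm².
Total extruded path = 124000/0.07315 = 1695147 mm.
Print-move time = 1695147 / 122, so 13894.6 s.
Layer count = ceil(176 / 0.095) = 1853.
Non-print overhead = 1853 × 1.8 = 3335.4 s.
Total = 13894.6 + 3335.4 = 17230 s = 4.79 hours.

4.79 hours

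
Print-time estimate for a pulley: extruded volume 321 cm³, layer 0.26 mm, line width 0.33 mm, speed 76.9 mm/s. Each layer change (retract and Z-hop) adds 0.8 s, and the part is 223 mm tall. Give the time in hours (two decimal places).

Bead cross-section = 0.26 × 0.33, so 0.0858 mm².
Path length: 321000 mm³ / 0.0858 mm² → 3741258.7 mm.
Time extruding: 3741258.7 / 76.9 → 48651 s.
Layers = ⌈223/0.26⌉ = 858.
Layer-change overhead = 858 × 0.8, so 686.4 s.
Altogether 48651 + 686.4 = 49337.4 s, i.e. 13.70 hours.

13.70 hours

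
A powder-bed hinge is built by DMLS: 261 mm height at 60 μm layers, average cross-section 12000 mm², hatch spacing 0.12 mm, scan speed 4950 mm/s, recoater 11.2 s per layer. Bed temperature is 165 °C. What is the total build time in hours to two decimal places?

Layer count = ceil(261 / 0.06) = 4350.
Per-layer scan distance = 12000 / 0.12, so 100000 mm.
Laser time per layer: 100000 / 4950 → 20.202 s.
Layer cycle = 20.202 + 11.2, so 31.402 s.
4350 layers × 31.402 s/layer = 136598.7 s, i.e. 37.94 hours.

37.94 hours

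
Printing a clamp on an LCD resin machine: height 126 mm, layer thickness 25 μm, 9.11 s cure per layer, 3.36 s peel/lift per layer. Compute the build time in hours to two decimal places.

17.46 hours

Layers = ⌈126/0.025⌉ = 5040.
Per-layer time = 9.11 + 3.36 = 12.47 s.
Build time: 5040 × 12.47 s = 62848.8 s, i.e. 17.46 hours.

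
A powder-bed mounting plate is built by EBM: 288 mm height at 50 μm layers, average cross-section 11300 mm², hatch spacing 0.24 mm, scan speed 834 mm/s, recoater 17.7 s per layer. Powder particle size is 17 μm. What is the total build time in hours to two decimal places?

Layers = ⌈288/0.05⌉ = 5760.
Scan path per layer = 11300 / 0.24 = 47083.3 mm.
Scan time per layer = 47083.3 / 834 = 56.4548 s.
Per-layer time: 56.4548 + 17.7 → 74.1548 s.
Build time = 5760 × 74.1548 = 427131.648 s = 118.65 hours.

118.65 hours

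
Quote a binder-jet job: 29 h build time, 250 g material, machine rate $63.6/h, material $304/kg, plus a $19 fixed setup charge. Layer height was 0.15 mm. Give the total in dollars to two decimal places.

Machine-time cost = 63.6 × 29 = $1844.40.
Feedstock cost: 304 × 250/1000 → $76.00.
Total = 1844.40 + 76.00 + 19 = $1939.40.

$1939.40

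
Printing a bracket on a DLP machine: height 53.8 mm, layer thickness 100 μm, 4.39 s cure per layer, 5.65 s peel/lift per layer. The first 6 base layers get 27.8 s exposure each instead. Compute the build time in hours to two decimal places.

Layer count = ceil(53.8 / 0.1) = 538.
Bottom layers = 6 × (27.8 + 5.65) = 200.7 s.
Regular layers = 532 × (4.39 + 5.65) = 5341.28 s.
Total = 200.7 + 5341.28 = 5541.98 s = 1.54 hours.

1.54 hours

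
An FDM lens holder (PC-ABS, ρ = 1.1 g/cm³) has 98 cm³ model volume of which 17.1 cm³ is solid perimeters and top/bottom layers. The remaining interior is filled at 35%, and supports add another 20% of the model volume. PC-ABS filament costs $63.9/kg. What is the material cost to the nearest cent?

Infill region = 98 − 17.1 = 80.9 cm³.
Infill deposited: 0.35 × 80.9 → 28.315 cm³.
Support = 0.20 × 98, so 19.6 cm³.
Total extruded: 17.1 + 28.315 + 19.6 → 65.015 cm³.
Mass = 65.015 × 1.1 = 71.5165 g.
Cost = 71.5165 g / 1000 × $63.9/kg = $4.57.

$4.57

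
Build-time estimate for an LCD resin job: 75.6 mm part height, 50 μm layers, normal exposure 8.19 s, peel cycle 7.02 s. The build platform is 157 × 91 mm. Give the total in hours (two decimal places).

6.39 hours

Layer count = ceil(75.6 / 0.05) = 1512.
Per-layer time: 8.19 + 7.02 → 15.21 s.
Total = 1512 × 15.21 = 22997.52 s = 6.39 hours.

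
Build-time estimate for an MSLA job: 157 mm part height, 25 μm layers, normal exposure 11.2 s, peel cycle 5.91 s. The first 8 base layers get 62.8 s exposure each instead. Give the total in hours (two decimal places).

Layer count = ceil(157 / 0.025) = 6280.
Base layers: 8 × (62.8 + 5.91) → 549.68 s.
Regular layers = 6272 × (11.2 + 5.91), so 107313.92 s.
Sum: 549.68 + 107313.92 = 107863.6 s → 29.96 hours.

29.96 hours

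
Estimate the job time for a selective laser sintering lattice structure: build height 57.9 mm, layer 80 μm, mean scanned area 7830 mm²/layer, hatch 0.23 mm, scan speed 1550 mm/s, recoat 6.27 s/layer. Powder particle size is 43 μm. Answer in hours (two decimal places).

5.68 hours

Number of layers: 57.9 / 0.08 → 724 (rounded up).
Scan path per layer: 7830 / 0.23 → 34043.5 mm.
Per-layer scan time = 34043.5 / 1550, so 21.9635 s.
Per-layer time = 21.9635 + 6.27, so 28.2335 s.
Total: 724 × 28.2335 s = 20441.054 s → 5.68 hours.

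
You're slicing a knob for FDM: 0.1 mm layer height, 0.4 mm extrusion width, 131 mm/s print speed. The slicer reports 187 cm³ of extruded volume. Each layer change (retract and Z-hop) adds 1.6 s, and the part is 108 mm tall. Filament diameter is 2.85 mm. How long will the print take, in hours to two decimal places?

Line area: 0.1 × 0.4 → 0.04 mm².
Toolpath length = 187 cm³ / 0.04 mm² = 187000 / 0.04 = 4675000 mm.
Time extruding = 4675000 / 131 = 35687 s.
Number of layers: 108 / 0.1 → 1080 (rounded up).
Layer-change overhead = 1080 × 1.6, so 1728 s.
Altogether 35687 + 1728 = 37415 s, i.e. 10.39 hours.

10.39 hours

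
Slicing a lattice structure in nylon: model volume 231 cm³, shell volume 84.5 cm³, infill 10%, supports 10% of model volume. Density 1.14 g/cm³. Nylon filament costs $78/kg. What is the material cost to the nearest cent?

$10.87

Infill region: 231 − 84.5 → 146.5 cm³.
Deposited infill = 0.10 × 146.5, so 14.65 cm³.
Support = 0.10 × 231 = 23.1 cm³.
Total extruded: 84.5 + 14.65 + 23.1 → 122.25 cm³.
Mass: 122.25 × 1.14 → 139.365 g.
Cost = 139.365 g / 1000 × $78/kg = $10.87.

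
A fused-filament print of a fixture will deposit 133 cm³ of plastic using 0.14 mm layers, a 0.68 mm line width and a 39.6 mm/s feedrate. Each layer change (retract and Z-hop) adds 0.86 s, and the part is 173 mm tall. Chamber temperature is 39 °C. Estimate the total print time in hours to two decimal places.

Extrusion cross-section = 0.14 × 0.68 = 0.0952 mm².
Total extruded path = 133000/0.0952 = 1397058.8 mm.
Time extruding = 1397058.8 / 39.6 = 35279.3 s.
Layers = ⌈173/0.14⌉ = 1236.
Z-hop total: 1236 × 0.86 → 1062.96 s.
Altogether 35279.3 + 1062.96 = 36342.26 s, i.e. 10.10 hours.

10.10 hours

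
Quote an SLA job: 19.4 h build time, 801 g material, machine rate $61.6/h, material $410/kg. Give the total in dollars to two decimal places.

Machine cost = 61.6 × 19.4 = $1195.04.
Feedstock cost: 410 × 801/1000 → $328.41.
Job cost: 1195.04 + 328.41 = $1523.45.

$1523.45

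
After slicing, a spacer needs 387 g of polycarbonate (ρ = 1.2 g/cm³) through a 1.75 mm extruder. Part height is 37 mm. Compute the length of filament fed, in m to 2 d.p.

134.08 m

Volume = 387 g / 1.2 g·cm⁻³ = 322.5 cm³ = 322500 mm³.
Filament cross-section = π × (1.75/2)² = 2.4053 mm².
Length = 322500 / 2.4053 = 134078.91 mm = 134.08 m.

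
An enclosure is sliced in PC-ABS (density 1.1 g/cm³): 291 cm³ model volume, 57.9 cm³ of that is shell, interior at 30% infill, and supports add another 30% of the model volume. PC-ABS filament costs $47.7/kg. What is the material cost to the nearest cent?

Infill region: 291 − 57.9 → 233.1 cm³.
Deposited infill = 0.30 × 233.1, so 69.93 cm³.
Support: 0.30 × 291 → 87.3 cm³.
Deposited volume = 57.9 + 69.93 + 87.3 = 215.13 cm³.
Mass = 215.13 × 1.1 = 236.643 g.
At $47.7/kg: 236.643/1000 × 47.7 = $11.29.

$11.29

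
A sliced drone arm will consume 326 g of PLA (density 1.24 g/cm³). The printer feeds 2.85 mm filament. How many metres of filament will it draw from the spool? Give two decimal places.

Volume = 326 g / 1.24 g·cm⁻³ = 262.9032 cm³ = 262903.2 mm³.
Filament cross-section = π × (2.85/2)² = 6.3794 mm².
L = V/A = 262903.2/6.3794 = 41211.27 mm → 41.21 m.

41.21 m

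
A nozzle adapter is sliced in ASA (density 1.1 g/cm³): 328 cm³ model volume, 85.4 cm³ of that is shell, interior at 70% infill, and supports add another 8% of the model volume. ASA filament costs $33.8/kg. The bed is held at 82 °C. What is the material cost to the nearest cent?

$10.46

Interior volume = 328 − 85.4, so 242.6 cm³.
Infill volume: 0.70 × 242.6 → 169.82 cm³.
Support = 0.08 × 328, so 26.24 cm³.
Deposited volume = 85.4 + 169.82 + 26.24 = 281.46 cm³.
Mass = 281.46 × 1.1, so 309.606 g.
At $33.8/kg: 309.606/1000 × 33.8 = $10.46.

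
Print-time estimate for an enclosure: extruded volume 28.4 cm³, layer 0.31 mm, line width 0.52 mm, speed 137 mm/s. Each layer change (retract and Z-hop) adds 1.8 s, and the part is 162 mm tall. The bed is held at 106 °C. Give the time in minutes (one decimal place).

Line area: 0.31 × 0.52 → 0.1612 mm².
Path length: 28400 mm³ / 0.1612 mm² → 176178.7 mm.
Extrusion time: 176178.7 / 137 → 1286 s.
Number of layers: 162 / 0.31 → 523 (rounded up).
Layer-change overhead = 523 × 1.8, so 941.4 s.
Total = 1286 + 941.4 = 2227.4 s = 37.1 minutes.

37.1 minutes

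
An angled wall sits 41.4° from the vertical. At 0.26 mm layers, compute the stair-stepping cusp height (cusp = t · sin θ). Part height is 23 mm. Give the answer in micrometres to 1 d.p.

171.9 μm

h_c = t·sin θ = 0.26 × 0.6613 = 0.171938 mm (171.9 μm).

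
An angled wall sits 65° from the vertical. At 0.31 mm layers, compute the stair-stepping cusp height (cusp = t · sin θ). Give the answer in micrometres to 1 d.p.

Cusp = layer height × sin(65°) = 0.31 × 0.9063 = 0.280953 mm = 281.0 μm.

281.0 μm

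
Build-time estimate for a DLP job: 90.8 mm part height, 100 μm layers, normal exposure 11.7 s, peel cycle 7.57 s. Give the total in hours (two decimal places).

Number of layers: 90.8 / 0.1 → 908 (rounded up).
Per-layer time: 11.7 + 7.57 → 19.27 s.
Total = 908 × 19.27 = 17497.16 s = 4.86 hours.

4.86 hours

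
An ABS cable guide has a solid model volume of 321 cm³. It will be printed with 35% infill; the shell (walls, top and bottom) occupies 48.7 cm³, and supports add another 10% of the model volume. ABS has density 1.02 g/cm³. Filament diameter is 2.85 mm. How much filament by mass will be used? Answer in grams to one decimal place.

Volume inside the shell = 321 − 48.7 = 272.3 cm³.
Deposited infill = 0.35 × 272.3 = 95.305 cm³.
Support: 0.10 × 321 → 32.1 cm³.
Deposited volume = 48.7 + 95.305 + 32.1, so 176.105 cm³.
Mass: 176.105 × 1.02 → 179.6271 g.

179.6 g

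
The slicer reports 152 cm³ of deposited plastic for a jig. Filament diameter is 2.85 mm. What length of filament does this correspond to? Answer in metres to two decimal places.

A = π r² = π × 1.425² = 6.3794 mm².
Length = 152 cm³ / 6.3794 mm² = 152000 / 6.3794 = 23826.69 mm = 23.83 m.

23.83 m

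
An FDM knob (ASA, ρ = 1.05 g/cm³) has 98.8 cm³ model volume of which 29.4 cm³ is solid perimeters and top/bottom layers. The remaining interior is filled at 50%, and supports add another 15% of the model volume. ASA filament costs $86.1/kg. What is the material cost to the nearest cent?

Interior volume = 98.8 − 29.4 = 69.4 cm³.
Deposited infill = 0.50 × 69.4 = 34.7 cm³.
Support = 0.15 × 98.8, so 14.82 cm³.
Total printed volume: 29.4 + 34.7 + 14.82 → 78.92 cm³.
Mass = 78.92 × 1.05 = 82.866 g.
Cost = 82.866 g / 1000 × $86.1/kg = $7.13.

$7.13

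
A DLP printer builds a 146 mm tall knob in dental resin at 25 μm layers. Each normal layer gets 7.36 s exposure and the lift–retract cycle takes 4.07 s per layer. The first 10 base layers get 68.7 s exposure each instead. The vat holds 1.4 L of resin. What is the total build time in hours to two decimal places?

Layers = ⌈146/0.025⌉ = 5840.
Bottom layers = 10 × (68.7 + 4.07) = 727.7 s.
Regular layers = 5830 × (7.36 + 4.07) = 66636.9 s.
Total = 727.7 + 66636.9 = 67364.6 s = 18.71 hours.

18.71 hours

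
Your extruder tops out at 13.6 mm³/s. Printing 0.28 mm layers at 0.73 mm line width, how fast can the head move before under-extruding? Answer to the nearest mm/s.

Extrusion cross-section = 0.28 × 0.73 = 0.2044 mm².
Max speed = 13.6 / 0.2044 = 66.54 ≈ 67 mm/s.

67 mm/s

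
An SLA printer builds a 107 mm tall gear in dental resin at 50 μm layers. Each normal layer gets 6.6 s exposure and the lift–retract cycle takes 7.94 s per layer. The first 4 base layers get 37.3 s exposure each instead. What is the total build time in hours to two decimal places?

Layers = ⌈107/0.05⌉ = 2140.
Burn-in layers: 4 × (37.3 + 7.94) → 180.96 s.
Regular layers = 2136 × (6.6 + 7.94), so 31057.44 s.
Total = 180.96 + 31057.44 = 31238.4 s = 8.68 hours.

8.68 hours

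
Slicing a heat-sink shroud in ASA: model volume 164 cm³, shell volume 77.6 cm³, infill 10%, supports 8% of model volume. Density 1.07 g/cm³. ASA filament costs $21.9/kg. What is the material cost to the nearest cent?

$2.33

Volume inside the shell = 164 − 77.6, so 86.4 cm³.
Infill volume: 0.10 × 86.4 → 8.64 cm³.
Support = 0.08 × 164 = 13.12 cm³.
Total printed volume = 77.6 + 8.64 + 13.12 = 99.36 cm³.
Mass: 99.36 × 1.07 → 106.3152 g.
Cost = 106.3152 g / 1000 × $21.9/kg = $2.33.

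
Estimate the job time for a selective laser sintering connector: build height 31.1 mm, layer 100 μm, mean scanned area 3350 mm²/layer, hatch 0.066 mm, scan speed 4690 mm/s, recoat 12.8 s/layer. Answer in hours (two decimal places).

2.04 hours

Layer count = ceil(31.1 / 0.1) = 311.
Per-layer scan distance: 3350 / 0.066 → 50757.6 mm.
Scan time per layer = 50757.6 / 4690 = 10.8225 s.
Per-layer time = 10.8225 + 12.8 = 23.6225 s.
Build time = 311 × 23.6225 = 7346.5975 s = 2.04 hours.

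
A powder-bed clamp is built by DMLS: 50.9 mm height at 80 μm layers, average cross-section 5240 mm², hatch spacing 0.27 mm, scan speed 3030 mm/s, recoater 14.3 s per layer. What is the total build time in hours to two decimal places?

Layer count = ceil(50.9 / 0.08) = 637.
Per-layer scan distance = 5240 / 0.27, so 19407.4 mm.
Per-layer scan time = 19407.4 / 3030, so 6.4051 s.
Layer cycle = 6.4051 + 14.3, so 20.7051 s.
Build time = 637 × 20.7051 = 13189.1487 s = 3.66 hours.

3.66 hours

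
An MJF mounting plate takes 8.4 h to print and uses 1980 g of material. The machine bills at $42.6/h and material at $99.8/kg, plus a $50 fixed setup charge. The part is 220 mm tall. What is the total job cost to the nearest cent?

Time charge = 42.6 × 8.4 = $357.84.
Material charge = 99.8 × 1980/1000 = $197.604.
Adding setup: 357.84 + 197.604 + 50 → 605.444 ≈ $605.44.

$605.44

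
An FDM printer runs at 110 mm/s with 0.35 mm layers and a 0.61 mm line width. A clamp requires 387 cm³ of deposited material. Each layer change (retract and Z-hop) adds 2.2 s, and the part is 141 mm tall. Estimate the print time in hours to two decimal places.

Bead cross-section: 0.35 × 0.61 → 0.2135 mm².
Toolpath length = 387 cm³ / 0.2135 mm² = 387000 / 0.2135 = 1812646.4 mm.
Extrusion time = 1812646.4 / 110, so 16478.6 s.
Layer count = ceil(141 / 0.35) = 403.
Z-hop total = 403 × 2.2 = 886.6 s.
Total = 16478.6 + 886.6 = 17365.2 s = 4.82 hours.

4.82 hours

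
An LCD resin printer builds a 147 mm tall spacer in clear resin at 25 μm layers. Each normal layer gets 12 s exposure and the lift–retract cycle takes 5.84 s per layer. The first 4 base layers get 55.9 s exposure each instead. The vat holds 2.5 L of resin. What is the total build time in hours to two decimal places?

Layers = ⌈147/0.025⌉ = 5880.
Base layers = 4 × (55.9 + 5.84), so 246.96 s.
Normal layers = 5876 × (12 + 5.84), so 104827.84 s.
Total = 246.96 + 104827.84 = 105074.8 s = 29.19 hours.

29.19 hours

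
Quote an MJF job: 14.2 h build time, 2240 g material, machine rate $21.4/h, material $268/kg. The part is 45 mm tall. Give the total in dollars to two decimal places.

Time charge = 21.4 × 14.2, so $303.88.
Material charge = 268 × 2240/1000, so $600.32.
Job cost: 303.88 + 600.32 = $904.20.

$904.20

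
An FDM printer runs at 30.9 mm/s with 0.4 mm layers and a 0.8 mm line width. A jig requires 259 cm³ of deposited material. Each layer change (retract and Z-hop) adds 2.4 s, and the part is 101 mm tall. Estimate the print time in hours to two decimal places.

Extrusion cross-section = 0.4 × 0.8, so 0.32 mm².
Path length: 259000 mm³ / 0.32 mm² → 809375 mm.
Extrusion time: 809375 / 30.9 → 26193.4 s.
Number of layers: 101 / 0.4 → 253 (rounded up).
Z-hop total: 253 × 2.4 → 607.2 s.
Total = 26193.4 + 607.2 = 26800.6 s = 7.44 hours.

7.44 hours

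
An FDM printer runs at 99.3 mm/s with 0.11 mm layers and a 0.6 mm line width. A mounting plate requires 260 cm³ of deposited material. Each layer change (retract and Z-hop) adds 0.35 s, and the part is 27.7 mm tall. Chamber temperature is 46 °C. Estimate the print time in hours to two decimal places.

11.04 hours

Extrusion cross-section: 0.11 × 0.6 → 0.066 mm².
Toolpath length = 260 cm³ / 0.066 mm² = 260000 / 0.066 = 3939393.9 mm.
Extrusion time = 3939393.9 / 99.3 = 39671.6 s.
Number of layers: 27.7 / 0.11 → 252 (rounded up).
Layer-change overhead = 252 × 0.35 = 88.2 s.
Total = 39671.6 + 88.2 = 39759.8 s = 11.04 hours.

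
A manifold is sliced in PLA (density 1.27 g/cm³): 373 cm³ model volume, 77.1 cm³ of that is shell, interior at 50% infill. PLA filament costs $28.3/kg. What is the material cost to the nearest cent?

Volume inside the shell: 373 − 77.1 → 295.9 cm³.
Deposited infill = 0.50 × 295.9, so 147.95 cm³.
Total printed volume = 77.1 + 147.95 = 225.05 cm³.
Mass: 225.05 × 1.27 → 285.8135 g.
At $28.3/kg: 285.8135/1000 × 28.3 = $8.09.

$8.09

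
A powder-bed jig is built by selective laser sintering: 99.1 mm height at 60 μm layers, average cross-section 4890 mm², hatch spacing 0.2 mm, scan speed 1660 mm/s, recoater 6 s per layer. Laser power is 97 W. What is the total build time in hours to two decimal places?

9.51 hours

Number of layers: 99.1 / 0.06 → 1652 (rounded up).
Per-layer scan distance = 4890 / 0.2, so 24450 mm.
Laser time per layer: 24450 / 1660 → 14.7289 s.
Time per layer = 14.7289 + 6, so 20.7289 s.
Build time = 1652 × 20.7289 = 34244.1428 s = 9.51 hours.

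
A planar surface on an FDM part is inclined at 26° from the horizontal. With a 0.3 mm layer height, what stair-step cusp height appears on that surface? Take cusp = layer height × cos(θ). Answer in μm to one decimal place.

269.6 μm

h_c = t·cos θ = 0.3 × 0.8988 = 0.26964 mm (269.6 μm).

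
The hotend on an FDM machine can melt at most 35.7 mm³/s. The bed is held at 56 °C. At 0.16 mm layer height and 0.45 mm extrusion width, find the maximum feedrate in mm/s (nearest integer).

496 mm/s

Bead cross-section: 0.16 × 0.45 → 0.072 mm².
Max speed = 35.7 / 0.072 = 495.83 ≈ 496 mm/s.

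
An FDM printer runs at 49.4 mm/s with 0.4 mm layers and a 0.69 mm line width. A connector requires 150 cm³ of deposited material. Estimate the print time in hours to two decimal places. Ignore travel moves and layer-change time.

3.06 hours

Bead cross-section = 0.4 × 0.69 = 0.276 mm².
Total extruded path = 150000/0.276 = 543478.3 mm.
Print-move time = 543478.3 / 49.4 = 11001.6 s.
11001.6 s = 3.06 hours.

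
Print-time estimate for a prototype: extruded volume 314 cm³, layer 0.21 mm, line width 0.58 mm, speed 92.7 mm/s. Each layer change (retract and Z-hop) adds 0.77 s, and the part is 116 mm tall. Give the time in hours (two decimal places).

Extrusion cross-section = 0.21 × 0.58, so 0.1218 mm².
Path length: 314000 mm³ / 0.1218 mm² → 2577996.7 mm.
Extrusion time = 2577996.7 / 92.7, so 27810.1 s.
Layers = ⌈116/0.21⌉ = 553.
Layer-change overhead = 553 × 0.77 = 425.81 s.
Total = 27810.1 + 425.81 = 28235.91 s = 7.84 hours.

7.84 hours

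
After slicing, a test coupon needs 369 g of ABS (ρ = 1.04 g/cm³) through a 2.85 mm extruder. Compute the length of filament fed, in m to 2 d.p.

Extruded volume: 369/1.04 = 354.8077 cm³ (354807.7 mm³).
Filament cross-section = π × (2.85/2)² = 6.3794 mm².
L = V/A = 354807.7/6.3794 = 55617.72 mm → 55.62 m.

55.62 m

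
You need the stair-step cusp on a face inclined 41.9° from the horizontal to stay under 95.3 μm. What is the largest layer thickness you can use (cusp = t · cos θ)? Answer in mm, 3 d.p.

cos(41.9°) = 0.7443; t_max = 0.0953/0.7443 = 0.128 mm.

0.128 mm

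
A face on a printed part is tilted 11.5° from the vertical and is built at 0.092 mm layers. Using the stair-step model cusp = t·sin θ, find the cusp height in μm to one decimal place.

Cusp = layer height × sin(11.5°) = 0.092 × 0.1994 = 0.018345 mm = 18.3 μm.

18.3 μm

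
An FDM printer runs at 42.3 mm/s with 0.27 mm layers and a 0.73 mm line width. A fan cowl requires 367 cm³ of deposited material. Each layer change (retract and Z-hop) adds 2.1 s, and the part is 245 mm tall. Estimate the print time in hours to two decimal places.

Bead cross-section = 0.27 × 0.73 = 0.1971 mm².
Path length: 367000 mm³ / 0.1971 mm² → 1861999 mm.
Extrusion time: 1861999 / 42.3 → 44018.9 s.
Number of layers: 245 / 0.27 → 908 (rounded up).
Layer-change overhead = 908 × 2.1, so 1906.8 s.
Total = 44018.9 + 1906.8 = 45925.7 s = 12.76 hours.

12.76 hours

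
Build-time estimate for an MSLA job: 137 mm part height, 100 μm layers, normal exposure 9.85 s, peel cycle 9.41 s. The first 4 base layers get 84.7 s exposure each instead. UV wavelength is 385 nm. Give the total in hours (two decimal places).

7.41 hours

Layer count = ceil(137 / 0.1) = 1370.
Base layers = 4 × (84.7 + 9.41), so 376.44 s.
Regular layers = 1366 × (9.85 + 9.41) = 26309.16 s.
Total = 376.44 + 26309.16 = 26685.6 s = 7.41 hours.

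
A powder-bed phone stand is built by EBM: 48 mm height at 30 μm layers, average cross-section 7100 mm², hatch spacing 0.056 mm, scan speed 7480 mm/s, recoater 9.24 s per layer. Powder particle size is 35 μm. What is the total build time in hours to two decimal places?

Layer count = ceil(48 / 0.03) = 1600.
Scan path per layer: 7100 / 0.056 → 126785.7 mm.
Per-layer scan time: 126785.7 / 7480 → 16.95 s.
Time per layer = 16.95 + 9.24 = 26.19 s.
Total: 1600 × 26.19 s = 41904 s → 11.64 hours.

11.64 hours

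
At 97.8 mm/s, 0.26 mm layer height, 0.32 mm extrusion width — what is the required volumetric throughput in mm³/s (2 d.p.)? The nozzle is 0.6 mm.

Extrusion cross-section = 0.26 × 0.32, so 0.0832 mm².
Volumetric flow = 97.8 × 0.0832 = 8.14 mm³/s.

8.14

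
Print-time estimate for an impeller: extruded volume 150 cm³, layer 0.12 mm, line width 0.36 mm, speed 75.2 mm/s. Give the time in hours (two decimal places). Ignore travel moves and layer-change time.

12.83 hours

Bead cross-section = 0.12 × 0.36 = 0.0432 mm².
Path length: 150000 mm³ / 0.0432 mm² → 3472222.2 mm.
Print-move time = 3472222.2 / 75.2, so 46173.2 s.
In the requested units: 46173.2 s = 12.83 hours.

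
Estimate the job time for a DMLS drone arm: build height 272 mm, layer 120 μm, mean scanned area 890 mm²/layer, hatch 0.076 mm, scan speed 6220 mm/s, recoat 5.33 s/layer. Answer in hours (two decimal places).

Layers = ⌈272/0.12⌉ = 2267.
Hatch length per layer: 890 / 0.076 → 11710.5 mm.
Scan time per layer = 11710.5 / 6220, so 1.8827 s.
Time per layer = 1.8827 + 5.33 = 7.2127 s.
Total: 2267 × 7.2127 s = 16351.1909 s → 4.54 hours.

4.54 hours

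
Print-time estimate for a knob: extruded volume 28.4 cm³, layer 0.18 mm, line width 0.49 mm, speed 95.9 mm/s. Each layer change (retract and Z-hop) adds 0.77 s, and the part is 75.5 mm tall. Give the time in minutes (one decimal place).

Bead cross-section = 0.18 × 0.49, so 0.0882 mm².
Path length: 28400 mm³ / 0.0882 mm² → 321995.5 mm.
Extrusion time = 321995.5 / 95.9, so 3357.6 s.
Layers = ⌈75.5/0.18⌉ = 420.
Non-print overhead = 420 × 0.77, so 323.4 s.
Altogether 3357.6 + 323.4 = 3681 s, i.e. 61.4 minutes.

61.4 minutes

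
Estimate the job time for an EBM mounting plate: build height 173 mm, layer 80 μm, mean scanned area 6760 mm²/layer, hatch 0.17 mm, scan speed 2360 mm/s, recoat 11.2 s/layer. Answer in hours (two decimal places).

16.85 hours

Number of layers: 173 / 0.08 → 2163 (rounded up).
Scan path per layer = 6760 / 0.17, so 39764.7 mm.
Beam time per layer = 39764.7 / 2360 = 16.8494 s.
Per-layer time = 16.8494 + 11.2, so 28.0494 s.
2163 layers × 28.0494 s/layer = 60670.8522 s, i.e. 16.85 hours.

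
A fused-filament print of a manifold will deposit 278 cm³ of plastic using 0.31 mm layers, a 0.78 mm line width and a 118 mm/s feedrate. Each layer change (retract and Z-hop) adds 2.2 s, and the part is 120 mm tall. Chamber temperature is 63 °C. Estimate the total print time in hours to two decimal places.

2.94 hours

Bead cross-section: 0.31 × 0.78 → 0.2418 mm².
Toolpath length = 278 cm³ / 0.2418 mm² = 278000 / 0.2418 = 1149710.5 mm.
Print-move time: 1149710.5 / 118 → 9743.3 s.
Layers = ⌈120/0.31⌉ = 388.
Layer-change overhead: 388 × 2.2 → 853.6 s.
Altogether 9743.3 + 853.6 = 10596.9 s, i.e. 2.94 hours.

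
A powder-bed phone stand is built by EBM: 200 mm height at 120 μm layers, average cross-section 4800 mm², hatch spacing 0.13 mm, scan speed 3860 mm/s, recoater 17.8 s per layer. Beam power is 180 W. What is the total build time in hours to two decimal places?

Number of layers: 200 / 0.12 → 1667 (rounded up).
Hatch length per layer = 4800 / 0.13 = 36923.1 mm.
Beam time per layer: 36923.1 / 3860 → 9.5656 s.
Time per layer = 9.5656 + 17.8, so 27.3656 s.
Total: 1667 × 27.3656 s = 45618.4552 s → 12.67 hours.

12.67 hours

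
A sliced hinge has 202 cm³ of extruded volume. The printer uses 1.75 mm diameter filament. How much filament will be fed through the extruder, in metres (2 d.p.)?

A = π r² = π × 0.875² = 2.4053 mm².
Length = 202 cm³ / 2.4053 mm² = 202000 / 2.4053 = 83981.21 mm = 83.98 m.

83.98 m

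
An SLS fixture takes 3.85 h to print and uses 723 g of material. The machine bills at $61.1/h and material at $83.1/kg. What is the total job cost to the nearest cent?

Machine cost = 61.1 × 3.85, so $235.235.
Feedstock cost = 83.1 × 723/1000 = $60.0813.
Job cost: 235.235 + 60.0813 = 295.3163 ≈ $295.32.

$295.32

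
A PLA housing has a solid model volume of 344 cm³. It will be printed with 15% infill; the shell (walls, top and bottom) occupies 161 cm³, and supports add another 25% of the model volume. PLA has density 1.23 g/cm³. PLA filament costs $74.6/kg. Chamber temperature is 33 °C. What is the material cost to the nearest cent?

Volume inside the shell: 344 − 161 → 183 cm³.
Deposited infill: 0.15 × 183 → 27.45 cm³.
Support = 0.25 × 344, so 86 cm³.
Deposited volume: 161 + 27.45 + 86 → 274.45 cm³.
Mass = 274.45 × 1.23, so 337.5735 g.
Cost = 337.5735 g / 1000 × $74.6/kg = $25.18.

$25.18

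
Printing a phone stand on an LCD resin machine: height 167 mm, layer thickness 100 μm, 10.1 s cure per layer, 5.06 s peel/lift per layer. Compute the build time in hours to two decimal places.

7.03 hours

Number of layers: 167 / 0.1 → 1670 (rounded up).
Cycle time: 10.1 + 5.06 → 15.16 s.
Total = 1670 × 15.16 = 25317.2 s = 7.03 hours.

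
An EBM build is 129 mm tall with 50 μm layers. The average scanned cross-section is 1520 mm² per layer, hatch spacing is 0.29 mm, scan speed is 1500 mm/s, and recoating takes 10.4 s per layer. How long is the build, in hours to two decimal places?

9.96 hours

Layer count = ceil(129 / 0.05) = 2580.
Hatch length per layer: 1520 / 0.29 → 5241.4 mm.
Per-layer scan time: 5241.4 / 1500 → 3.4943 s.
Layer cycle = 3.4943 + 10.4 = 13.8943 s.
Total: 2580 × 13.8943 s = 35847.294 s → 9.96 hours.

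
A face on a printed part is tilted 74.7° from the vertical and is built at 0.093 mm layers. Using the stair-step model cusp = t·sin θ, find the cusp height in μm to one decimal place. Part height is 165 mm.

89.7 μm

h_c = t·sin θ = 0.093 × 0.9646 = 0.089708 mm (89.7 μm).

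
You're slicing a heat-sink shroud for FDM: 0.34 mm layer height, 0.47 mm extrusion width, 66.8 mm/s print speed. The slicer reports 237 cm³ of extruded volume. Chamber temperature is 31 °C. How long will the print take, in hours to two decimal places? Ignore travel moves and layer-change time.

6.17 hours

Line area = 0.34 × 0.47 = 0.1598 mm².
Path length: 237000 mm³ / 0.1598 mm² → 1483103.9 mm.
Print-move time = 1483103.9 / 66.8, so 22202.2 s.
In the requested units: 22202.2 s = 6.17 hours.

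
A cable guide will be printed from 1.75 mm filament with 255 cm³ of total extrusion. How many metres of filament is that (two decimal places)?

106.02 m

A = π r² = π × 0.875² = 2.4053 mm².
Length = 255 cm³ / 2.4053 mm² = 255000 / 2.4053 = 106015.88 mm = 106.02 m.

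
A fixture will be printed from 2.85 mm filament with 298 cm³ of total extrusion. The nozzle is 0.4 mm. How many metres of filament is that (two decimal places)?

Filament cross-section = π × (2.85/2)² = 6.3794 mm².
L = 298000 mm³ / 6.3794 mm² = 46712.86 mm, i.e. 46.71 m.

46.71 m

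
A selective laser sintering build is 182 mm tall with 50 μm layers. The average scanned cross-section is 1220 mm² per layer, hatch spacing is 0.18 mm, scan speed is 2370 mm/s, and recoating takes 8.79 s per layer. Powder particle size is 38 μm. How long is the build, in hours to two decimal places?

Number of layers: 182 / 0.05 → 3640 (rounded up).
Scan path per layer = 1220 / 0.18, so 6777.8 mm.
Laser time per layer: 6777.8 / 2370 → 2.8598 s.
Time per layer = 2.8598 + 8.79 = 11.6498 s.
3640 layers × 11.6498 s/layer = 42405.272 s, i.e. 11.78 hours.

11.78 hours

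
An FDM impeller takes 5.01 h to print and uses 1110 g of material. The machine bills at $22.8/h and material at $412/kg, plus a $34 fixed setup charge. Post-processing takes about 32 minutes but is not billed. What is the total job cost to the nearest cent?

$605.55

Machine-time cost = 22.8 × 5.01 = $114.228.
Material cost = 412 × 1110/1000 = $457.32.
Total = 114.228 + 457.32 + 34 = 605.548 ≈ $605.55.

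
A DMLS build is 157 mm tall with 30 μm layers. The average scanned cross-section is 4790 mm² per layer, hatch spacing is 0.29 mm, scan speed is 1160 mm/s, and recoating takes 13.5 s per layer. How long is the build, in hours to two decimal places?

Layer count = ceil(157 / 0.03) = 5234.
Hatch length per layer: 4790 / 0.29 → 16517.2 mm.
Scan time per layer: 16517.2 / 1160 → 14.239 s.
Time per layer = 14.239 + 13.5 = 27.739 s.
Total: 5234 × 27.739 s = 145185.926 s → 40.33 hours.

40.33 hours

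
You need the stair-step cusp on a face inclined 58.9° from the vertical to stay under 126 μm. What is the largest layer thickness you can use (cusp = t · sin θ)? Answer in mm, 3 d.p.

Layer height = cusp / sin(58.9°) = 0.126 / 0.8563 = 0.147 mm.

0.147 mm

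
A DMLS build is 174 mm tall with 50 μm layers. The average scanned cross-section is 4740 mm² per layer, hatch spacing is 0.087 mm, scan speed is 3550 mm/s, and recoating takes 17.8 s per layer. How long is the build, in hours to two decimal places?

Layers = ⌈174/0.05⌉ = 3480.
Per-layer scan distance = 4740 / 0.087 = 54482.8 mm.
Scan time per layer: 54482.8 / 3550 → 15.3473 s.
Per-layer time = 15.3473 + 17.8 = 33.1473 s.
Total: 3480 × 33.1473 s = 115352.604 s → 32.04 hours.

32.04 hours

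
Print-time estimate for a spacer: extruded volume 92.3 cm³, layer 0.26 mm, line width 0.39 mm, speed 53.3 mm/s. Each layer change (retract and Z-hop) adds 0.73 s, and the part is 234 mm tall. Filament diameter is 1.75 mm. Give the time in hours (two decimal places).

Extrusion cross-section: 0.26 × 0.39 → 0.1014 mm².
Toolpath length = 92.3 cm³ / 0.1014 mm² = 92300 / 0.1014 = 910256.4 mm.
Print-move time = 910256.4 / 53.3 = 17078 s.
Layer count = ceil(234 / 0.26) = 900.
Non-print overhead: 900 × 0.73 → 657 s.
Altogether 17078 + 657 = 17735 s, i.e. 4.93 hours.

4.93 hours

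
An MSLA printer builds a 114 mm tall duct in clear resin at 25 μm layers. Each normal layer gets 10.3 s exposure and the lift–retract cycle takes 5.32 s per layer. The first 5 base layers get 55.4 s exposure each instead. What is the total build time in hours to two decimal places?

19.85 hours

Number of layers: 114 / 0.025 → 4560 (rounded up).
Burn-in layers: 5 × (55.4 + 5.32) → 303.6 s.
Remaining layers = 4555 × (10.3 + 5.32), so 71149.1 s.
Total = 303.6 + 71149.1 = 71452.7 s = 19.85 hours.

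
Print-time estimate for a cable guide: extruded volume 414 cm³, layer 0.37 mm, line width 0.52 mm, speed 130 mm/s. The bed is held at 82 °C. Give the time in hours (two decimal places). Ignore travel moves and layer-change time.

Line area = 0.37 × 0.52, so 0.1924 mm².
Path length: 414000 mm³ / 0.1924 mm² → 2151767.2 mm.
Extrusion time: 2151767.2 / 130 → 16552.1 s.
16552.1 s = 4.60 hours.

4.60 hours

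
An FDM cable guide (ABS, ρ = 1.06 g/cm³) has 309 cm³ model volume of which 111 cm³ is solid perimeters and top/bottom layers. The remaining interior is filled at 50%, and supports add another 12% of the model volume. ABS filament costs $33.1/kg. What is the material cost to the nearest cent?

Interior volume: 309 − 111 → 198 cm³.
Infill volume = 0.50 × 198 = 99 cm³.
Support: 0.12 × 309 → 37.08 cm³.
Total extruded: 111 + 99 + 37.08 → 247.08 cm³.
Mass = 247.08 × 1.06, so 261.9048 g.
Cost = 261.9048 g / 1000 × $33.1/kg = $8.67.

$8.67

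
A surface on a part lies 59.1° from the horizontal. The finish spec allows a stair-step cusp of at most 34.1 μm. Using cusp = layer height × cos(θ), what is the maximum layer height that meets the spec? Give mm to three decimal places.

t = h_c / cos θ = 0.0341 / 0.5135 = 0.066 mm.

0.066 mm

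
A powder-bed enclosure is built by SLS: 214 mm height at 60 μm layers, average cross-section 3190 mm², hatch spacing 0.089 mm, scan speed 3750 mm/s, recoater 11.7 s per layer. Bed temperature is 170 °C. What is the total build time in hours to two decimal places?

21.06 hours

Layers = ⌈214/0.06⌉ = 3567.
Hatch length per layer: 3190 / 0.089 → 35842.7 mm.
Scan time per layer = 35842.7 / 3750, so 9.5581 s.
Per-layer time = 9.5581 + 11.7 = 21.2581 s.
3567 layers × 21.2581 s/layer = 75827.6427 s, i.e. 21.06 hours.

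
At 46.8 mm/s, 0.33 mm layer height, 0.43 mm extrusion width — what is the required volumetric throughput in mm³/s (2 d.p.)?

6.64

Extrusion cross-section = 0.33 × 0.43 = 0.1419 mm².
Q = v·A = 46.8 × 0.1419 = 6.64 mm³/s.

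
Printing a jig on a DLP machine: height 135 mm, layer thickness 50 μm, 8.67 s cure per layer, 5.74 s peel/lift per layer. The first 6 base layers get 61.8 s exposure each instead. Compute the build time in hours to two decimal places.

10.90 hours

Number of layers: 135 / 0.05 → 2700 (rounded up).
Base layers: 6 × (61.8 + 5.74) → 405.24 s.
Regular layers = 2694 × (8.67 + 5.74) = 38820.54 s.
Sum: 405.24 + 38820.54 = 39225.78 s → 10.90 hours.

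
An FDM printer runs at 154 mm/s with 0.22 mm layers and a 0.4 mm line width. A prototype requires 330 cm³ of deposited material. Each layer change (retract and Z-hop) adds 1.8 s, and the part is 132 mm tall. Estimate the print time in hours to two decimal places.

7.06 hours

Extrusion cross-section: 0.22 × 0.4 → 0.088 mm².
Path length: 330000 mm³ / 0.088 mm² → 3750000 mm.
Time extruding: 3750000 / 154 → 24350.6 s.
Number of layers: 132 / 0.22 → 600 (rounded up).
Z-hop total = 600 × 1.8, so 1080 s.
Altogether 24350.6 + 1080 = 25430.6 s, i.e. 7.06 hours.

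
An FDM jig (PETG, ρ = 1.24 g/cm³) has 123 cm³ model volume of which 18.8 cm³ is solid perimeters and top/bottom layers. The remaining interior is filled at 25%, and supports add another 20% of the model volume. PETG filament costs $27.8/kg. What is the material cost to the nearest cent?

$2.39

Infill region: 123 − 18.8 → 104.2 cm³.
Infill volume = 0.25 × 104.2 = 26.05 cm³.
Support = 0.20 × 123 = 24.6 cm³.
Deposited volume = 18.8 + 26.05 + 24.6, so 69.45 cm³.
Mass = 69.45 × 1.24, so 86.118 g.
Cost = 86.118 g / 1000 × $27.8/kg = $2.39.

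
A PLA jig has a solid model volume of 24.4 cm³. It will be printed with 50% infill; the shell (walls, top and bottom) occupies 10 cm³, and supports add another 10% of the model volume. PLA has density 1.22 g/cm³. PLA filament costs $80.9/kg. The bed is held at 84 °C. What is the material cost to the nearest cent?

$1.94

Interior volume: 24.4 − 10 → 14.4 cm³.
Deposited infill: 0.50 × 14.4 → 7.2 cm³.
Support = 0.10 × 24.4, so 2.44 cm³.
Total printed volume = 10 + 7.2 + 2.44 = 19.64 cm³.
Mass = 19.64 × 1.22, so 23.9608 g.
Cost = 23.9608 g / 1000 × $80.9/kg = $1.94.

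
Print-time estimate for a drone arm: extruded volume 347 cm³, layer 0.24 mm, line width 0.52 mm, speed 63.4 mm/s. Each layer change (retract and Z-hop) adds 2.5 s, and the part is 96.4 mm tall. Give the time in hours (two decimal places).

12.46 hours

Bead cross-section = 0.24 × 0.52 = 0.1248 mm².
Total extruded path = 347000/0.1248 = 2780448.7 mm.
Print-move time = 2780448.7 / 63.4 = 43855.7 s.
Number of layers: 96.4 / 0.24 → 402 (rounded up).
Non-print overhead: 402 × 2.5 → 1005 s.
Altogether 43855.7 + 1005 = 44860.7 s, i.e. 12.46 hours.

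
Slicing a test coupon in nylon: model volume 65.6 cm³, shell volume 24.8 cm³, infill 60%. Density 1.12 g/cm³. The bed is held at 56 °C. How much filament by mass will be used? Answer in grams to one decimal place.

55.2 g

Interior volume = 65.6 − 24.8, so 40.8 cm³.
Infill volume = 0.60 × 40.8, so 24.48 cm³.
Total extruded = 24.8 + 24.48, so 49.28 cm³.
Mass: 49.28 × 1.12 → 55.1936 g.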